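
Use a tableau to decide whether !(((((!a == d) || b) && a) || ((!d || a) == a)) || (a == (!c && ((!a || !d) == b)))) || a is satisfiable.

Satisfiable

Initial set: {(!(((((!a == d) || b) && a) || ((!d || a) == a)) || (a == (!c && ((!a || !d) == b)))) || a)}.
(!(((((!a == d) || b) && a) || ((!d || a) == a)) || (a == (!c && ((!a || !d) == b)))) || a): β-rule — branch into !(((((!a == d) || b) && a) || ((!d || a) == a)) || (a == (!c && ((!a || !d) == b))))  //  a.
  branch 1 (add !(((((!a == d) || b) && a) || ((!d || a) == a)) || (a == (!c && ((!a || !d) == b))))):
    !(((((!a == d) || b) && a) || ((!d || a) == a)) || (a == (!c && ((!a || !d) == b)))): α-rule — add !((((!a == d) || b) && a) || ((!d || a) == a)), !(a == (!c && ((!a || !d) == b))).
    !((((!a == d) || b) && a) || ((!d || a) == a)): α-rule — add !(((!a == d) || b) && a), !((!d || a) == a).
    !(a == (!c && ((!a || !d) == b))): β-rule — branch into a, !(!c && ((!a || !d) == b))  //  !a, (!c && ((!a || !d) == b)).
      branch 1.1 (add a, !(!c && ((!a || !d) == b))):
        !(((!a == d) || b) && a): β-rule — branch into !((!a == d) || b)  //  !a.
          branch 1.1.1 (add !((!a == d) || b)):
            !((!a == d) || b): α-rule — add !(!a == d), !b.
            !((!d || a) == a): β-rule — branch into (!d || a), !a  //  !(!d || a), a.
              branch 1.1.1.1 (add (!d || a), !a):
                × closes — contains both a and !a.
              branch 1.1.1.2 (add !(!d || a), a):
                !(!d || a): α-rule — add !!d, !a.
                × closes — contains both a and !a.
          branch 1.1.2 (add !a):
            × closes — contains both a and !a.
      branch 1.2 (add !a, (!c && ((!a || !d) == b))):
        (!c && ((!a || !d) == b)): α-rule — add !c, ((!a || !d) == b).
        !(((!a == d) || b) && a): β-rule — branch into !((!a == d) || b)  //  !a.
          branch 1.2.1 (add !((!a == d) || b)):
            !((!a == d) || b): α-rule — add !(!a == d), !b.
            !((!d || a) == a): β-rule — branch into (!d || a), !a  //  !(!d || a), a.
              branch 1.2.1.1 (add (!d || a), !a):
                ((!a || !d) == b): β-rule — branch into (!a || !d), b  //  !(!a || !d), !b.
                  branch 1.2.1.1.1 (add (!a || !d), b):
                    × closes — contains both b and !b.
                  branch 1.2.1.1.2 (add !(!a || !d), !b):
                    !(!a || !d): α-rule — add !!a, !!d.
                    × closes — contains both a and !a.
              branch 1.2.1.2 (add !(!d || a), a):
                × closes — contains both a and !a.
          branch 1.2.2 (add !a):
            !((!d || a) == a): β-rule — branch into (!d || a), !a  //  !(!d || a), a.
              branch 1.2.2.1 (add (!d || a), !a):
                ((!a || !d) == b): β-rule — branch into (!a || !d), b  //  !(!a || !d), !b.
                  branch 1.2.2.1.1 (add (!a || !d), b):
                    (!d || a): β-rule — branch into !d  //  a.
                      branch 1.2.2.1.1.1 (add !d):
                        (!a || !d): β-rule — branch into !a  //  !d.
                          branch 1.2.2.1.1.1.1 (add !a):
                            ○ open, literals {a=false, b=true, c=false, d=false}.
                          branch 1.2.2.1.1.1.2 (add !d):
                            ○ open, literals {a=false, b=true, c=false, d=false}.
                      branch 1.2.2.1.1.2 (add a):
                        × closes — contains both a and !a.
                  branch 1.2.2.1.2 (add !(!a || !d), !b):
                    !(!a || !d): α-rule — add !!a, !!d.
                    × closes — contains both a and !a.
              branch 1.2.2.2 (add !(!d || a), a):
                × closes — contains both a and !a.
  branch 2 (add a):
    ○ open, literals {a=true}.
9 branches closed, 3 open.
An open branch gives a satisfying assignment: a=false, b=true, c=false, d=false.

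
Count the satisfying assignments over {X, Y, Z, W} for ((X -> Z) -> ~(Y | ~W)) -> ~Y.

14

Initial set: {(((X -> Z) -> ~(Y | ~W)) -> ~Y)}.
(((X -> Z) -> ~(Y | ~W)) -> ~Y): β-rule — branch into ~((X -> Z) -> ~(Y | ~W))  //  ~Y.
  branch 1 (add ~((X -> Z) -> ~(Y | ~W))):
    ~((X -> Z) -> ~(Y | ~W)): α-rule — add (X -> Z), ~~(Y | ~W).
    (X -> Z): β-rule — branch into ~X  //  Z.
      branch 1.1 (add ~X):
        ~~(Y | ~W): β-rule — branch into Y  //  ~W.
          branch 1.1.1 (add Y):
            ○ open, literals {X=0, Y=1}.
          branch 1.1.2 (add ~W):
            ○ open, literals {W=0, X=0}.
      branch 1.2 (add Z):
        ~~(Y | ~W): β-rule — branch into Y  //  ~W.
          branch 1.2.1 (add Y):
            ○ open, literals {Y=1, Z=1}.
          branch 1.2.2 (add ~W):
            ○ open, literals {W=0, Z=1}.
  branch 2 (add ~Y):
    ○ open, literals {Y=0}.
0 branches closed, 5 open.
Each open branch fixes some atoms; the unmentioned ones are free. Counting distinct full assignments: branch {X=0, Y=1} (Z, W) contributes 4 new; branch {W=0, X=0} (Y, Z) contributes 2 new; branch {Y=1, Z=1} (X, W) contributes 2 new; branch {W=0, Z=1} (X, Y) contributes 1 new; branch {Y=0} (X, Z, W) contributes 5 new. Total: 14.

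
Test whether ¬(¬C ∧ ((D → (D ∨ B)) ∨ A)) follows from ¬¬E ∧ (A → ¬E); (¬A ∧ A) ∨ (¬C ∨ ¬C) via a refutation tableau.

Initial set: {(¬¬E ∧ (A → ¬E)); ((¬A ∧ A) ∨ (¬C ∨ ¬C)); ¬¬(¬C ∧ ((D → (D ∨ B)) ∨ A))}.
(¬¬E ∧ (A → ¬E)): α-rule — add ¬¬E, (A → ¬E).
¬¬(¬C ∧ ((D → (D ∨ B)) ∨ A)): α-rule — add ¬C, ((D → (D ∨ B)) ∨ A).
¬¬E: drop double negation, giving E.
((¬A ∧ A) ∨ (¬C ∨ ¬C)): β-rule — branch into (¬A ∧ A)  //  (¬C ∨ ¬C).
  branch 1 (add (¬A ∧ A)):
    (¬A ∧ A): α-rule — add ¬A, A.
    × closes — contains both A and ¬A.
  branch 2 (add (¬C ∨ ¬C)):
    (A → ¬E): β-rule — branch into ¬A  //  ¬E.
      branch 2.1 (add ¬A):
        ((D → (D ∨ B)) ∨ A): β-rule — branch into (D → (D ∨ B))  //  A.
          branch 2.1.1 (add (D → (D ∨ B))):
            (¬C ∨ ¬C): β-rule — branch into ¬C  //  ¬C.
              branch 2.1.1.1 (add ¬C):
                (D → (D ∨ B)): β-rule — branch into ¬D  //  (D ∨ B).
                  branch 2.1.1.1.1 (add ¬D):
                    ○ open, literals {A=F, C=F, D=F, E=T}.
                  branch 2.1.1.1.2 (add (D ∨ B)):
                    (D ∨ B): β-rule — branch into D  //  B.
                      branch 2.1.1.1.2.1 (add D):
                        ○ open, literals {A=F, C=F, D=T, E=T}.
                      branch 2.1.1.1.2.2 (add B):
                        ○ open, literals {A=F, B=T, C=F, E=T}.
              branch 2.1.1.2 (add ¬C):
                (D → (D ∨ B)): β-rule — branch into ¬D  //  (D ∨ B).
                  branch 2.1.1.2.1 (add ¬D):
                    ○ open, literals {A=F, C=F, D=F, E=T}.
                  branch 2.1.1.2.2 (add (D ∨ B)):
                    (D ∨ B): β-rule — branch into D  //  B.
                      branch 2.1.1.2.2.1 (add D):
                        ○ open, literals {A=F, C=F, D=T, E=T}.
                      branch 2.1.1.2.2.2 (add B):
                        ○ open, literals {A=F, B=T, C=F, E=T}.
          branch 2.1.2 (add A):
            × closes — contains both A and ¬A.
      branch 2.2 (add ¬E):
        × closes — contains both E and ¬E.
3 branches closed, 6 open.
An open branch gives a countermodel: A=F, C=F, D=F, E=T (unmentioned atoms arbitrary); the premises hold there but the conclusion fails.

No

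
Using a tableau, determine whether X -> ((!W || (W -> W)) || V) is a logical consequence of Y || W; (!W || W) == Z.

Yes

Initial set: {(Y || W); ((!W || W) == Z); !(X -> ((!W || (W -> W)) || V))}.
!(X -> ((!W || (W -> W)) || V)): α-rule — add X, !((!W || (W -> W)) || V).
!((!W || (W -> W)) || V): α-rule — add !(!W || (W -> W)), !V.
!(!W || (W -> W)): α-rule — add !!W, !(W -> W).
!(W -> W): α-rule — add W, !W.
× closes — contains both W and !W.
All 1 branch closes.
Every branch closed, so the premises entail the conclusion.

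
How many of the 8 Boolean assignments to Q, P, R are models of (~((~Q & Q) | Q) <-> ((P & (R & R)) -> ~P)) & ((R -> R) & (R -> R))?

Initial set: {((~((~Q & Q) | Q) <-> ((P & (R & R)) -> ~P)) & ((R -> R) & (R -> R)))}.
((~((~Q & Q) | Q) <-> ((P & (R & R)) -> ~P)) & ((R -> R) & (R -> R))): α-rule — add (~((~Q & Q) | Q) <-> ((P & (R & R)) -> ~P)), ((R -> R) & (R -> R)).
((R -> R) & (R -> R)): α-rule — add (R -> R), (R -> R).
(~((~Q & Q) | Q) <-> ((P & (R & R)) -> ~P)): β-rule — branch into ~((~Q & Q) | Q), ((P & (R & R)) -> ~P)  //  ~~((~Q & Q) | Q), ~((P & (R & R)) -> ~P).
  branch 1 (add ~((~Q & Q) | Q), ((P & (R & R)) -> ~P)):
    ~((~Q & Q) | Q): α-rule — add ~(~Q & Q), ~Q.
    (R -> R): β-rule — branch into ~R  //  R.
      branch 1.1 (add ~R):
        (R -> R): β-rule — branch into ~R  //  R.
          branch 1.1.1 (add ~R):
            ((P & (R & R)) -> ~P): β-rule — branch into ~(P & (R & R))  //  ~P.
              branch 1.1.1.1 (add ~(P & (R & R))):
                ~(~Q & Q): β-rule — branch into ~~Q  //  ~Q.
                  branch 1.1.1.1.1 (add ~~Q):
                    × closes — contains both Q and ~Q.
                  branch 1.1.1.1.2 (add ~Q):
                    ~(P & (R & R)): β-rule — branch into ~P  //  ~(R & R).
                      branch 1.1.1.1.2.1 (add ~P):
                        ○ open, literals {P=F, Q=F, R=F}.
                      branch 1.1.1.1.2.2 (add ~(R & R)):
                        ~(R & R): β-rule — branch into ~R  //  ~R.
                          branch 1.1.1.1.2.2.1 (add ~R):
                            ○ open, literals {Q=F, R=F}.
                          branch 1.1.1.1.2.2.2 (add ~R):
                            ○ open, literals {Q=F, R=F}.
              branch 1.1.1.2 (add ~P):
                ~(~Q & Q): β-rule — branch into ~~Q  //  ~Q.
                  branch 1.1.1.2.1 (add ~~Q):
                    × closes — contains both Q and ~Q.
                  branch 1.1.1.2.2 (add ~Q):
                    ○ open, literals {P=F, Q=F, R=F}.
          branch 1.1.2 (add R):
            × closes — contains both R and ~R.
      branch 1.2 (add R):
        (R -> R): β-rule — branch into ~R  //  R.
          branch 1.2.1 (add ~R):
            × closes — contains both R and ~R.
          branch 1.2.2 (add R):
            ((P & (R & R)) -> ~P): β-rule — branch into ~(P & (R & R))  //  ~P.
              branch 1.2.2.1 (add ~(P & (R & R))):
                ~(~Q & Q): β-rule — branch into ~~Q  //  ~Q.
                  branch 1.2.2.1.1 (add ~~Q):
                    × closes — contains both Q and ~Q.
                  branch 1.2.2.1.2 (add ~Q):
                    ~(P & (R & R)): β-rule — branch into ~P  //  ~(R & R).
                      branch 1.2.2.1.2.1 (add ~P):
                        ○ open, literals {P=F, Q=F, R=T}.
                      branch 1.2.2.1.2.2 (add ~(R & R)):
                        ~(R & R): β-rule — branch into ~R  //  ~R.
                          branch 1.2.2.1.2.2.1 (add ~R):
                            × closes — contains both R and ~R.
                          branch 1.2.2.1.2.2.2 (add ~R):
                            × closes — contains both R and ~R.
              branch 1.2.2.2 (add ~P):
                ~(~Q & Q): β-rule — branch into ~~Q  //  ~Q.
                  branch 1.2.2.2.1 (add ~~Q):
                    × closes — contains both Q and ~Q.
                  branch 1.2.2.2.2 (add ~Q):
                    ○ open, literals {P=F, Q=F, R=T}.
  branch 2 (add ~~((~Q & Q) | Q), ~((P & (R & R)) -> ~P)):
    ~((P & (R & R)) -> ~P): α-rule — add (P & (R & R)), ~~P.
    (P & (R & R)): α-rule — add P, (R & R).
    (R & R): α-rule — add R, R.
    (R -> R): β-rule — branch into ~R  //  R.
      branch 2.1 (add ~R):
        × closes — contains both R and ~R.
      branch 2.2 (add R):
        (R -> R): β-rule — branch into ~R  //  R.
          branch 2.2.1 (add ~R):
            × closes — contains both R and ~R.
          branch 2.2.2 (add R):
            ~~((~Q & Q) | Q): β-rule — branch into (~Q & Q)  //  Q.
              branch 2.2.2.1 (add (~Q & Q)):
                (~Q & Q): α-rule — add ~Q, Q.
                × closes — contains both Q and ~Q.
              branch 2.2.2.2 (add Q):
                ○ open, literals {P=T, Q=T, R=T}.
11 branches closed, 7 open.
Each open branch fixes some atoms; the unmentioned ones are free. Counting distinct full assignments: branch {P=F, Q=F, R=F} (none free) contributes 1 new; branch {Q=F, R=F} (P) contributes 1 new; branch {Q=F, R=F} (P) contributes 0 new; branch {P=F, Q=F, R=F} (none free) contributes 0 new; branch {P=F, Q=F, R=T} (none free) contributes 1 new; branch {P=F, Q=F, R=T} (none free) contributes 0 new; branch {P=T, Q=T, R=T} (none free) contributes 1 new. Total: 4.

4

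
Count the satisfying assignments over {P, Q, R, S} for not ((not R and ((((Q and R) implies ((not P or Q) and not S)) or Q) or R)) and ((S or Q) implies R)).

Initial set: {not ((not R and ((((Q and R) implies ((not P or Q) and not S)) or Q) or R)) and ((S or Q) implies R))}.
not ((not R and ((((Q and R) implies ((not P or Q) and not S)) or Q) or R)) and ((S or Q) implies R)): β-rule — branch into not (not R and ((((Q and R) implies ((not P or Q) and not S)) or Q) or R))  //  not ((S or Q) implies R).
  branch 1 (add not (not R and ((((Q and R) implies ((not P or Q) and not S)) or Q) or R))):
    not (not R and ((((Q and R) implies ((not P or Q) and not S)) or Q) or R)): β-rule — branch into not not R  //  not ((((Q and R) implies ((not P or Q) and not S)) or Q) or R).
      branch 1.1 (add not not R):
        ○ open, literals {R=T}.
      branch 1.2 (add not ((((Q and R) implies ((not P or Q) and not S)) or Q) or R)):
        not ((((Q and R) implies ((not P or Q) and not S)) or Q) or R): α-rule — add not (((Q and R) implies ((not P or Q) and not S)) or Q), not R.
        not (((Q and R) implies ((not P or Q) and not S)) or Q): α-rule — add not ((Q and R) implies ((not P or Q) and not S)), not Q.
        not ((Q and R) implies ((not P or Q) and not S)): α-rule — add (Q and R), not ((not P or Q) and not S).
        (Q and R): α-rule — add Q, R.
        × closes — contains both Q and not Q.
  branch 2 (add not ((S or Q) implies R)):
    not ((S or Q) implies R): α-rule — add (S or Q), not R.
    (S or Q): β-rule — branch into S  //  Q.
      branch 2.1 (add S):
        ○ open, literals {R=F, S=T}.
      branch 2.2 (add Q):
        ○ open, literals {Q=T, R=F}.
1 branch closed, 3 open.
Each open branch fixes some atoms; the unmentioned ones are free. Counting distinct full assignments: branch {R=T} (P, Q, S) contributes 8 new; branch {R=F, S=T} (P, Q) contributes 4 new; branch {Q=T, R=F} (P, S) contributes 2 new. Total: 14.

14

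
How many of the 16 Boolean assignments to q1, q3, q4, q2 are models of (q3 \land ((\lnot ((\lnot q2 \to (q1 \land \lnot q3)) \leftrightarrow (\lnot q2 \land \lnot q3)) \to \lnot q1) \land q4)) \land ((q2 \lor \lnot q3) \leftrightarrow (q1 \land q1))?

1

Initial set: {((q3 \land ((\lnot ((\lnot q2 \to (q1 \land \lnot q3)) \leftrightarrow (\lnot q2 \land \lnot q3)) \to \lnot q1) \land q4)) \land ((q2 \lor \lnot q3) \leftrightarrow (q1 \land q1)))}.
((q3 \land ((\lnot ((\lnot q2 \to (q1 \land \lnot q3)) \leftrightarrow (\lnot q2 \land \lnot q3)) \to \lnot q1) \land q4)) \land ((q2 \lor \lnot q3) \leftrightarrow (q1 \land q1))): α-rule — add (q3 \land ((\lnot ((\lnot q2 \to (q1 \land \lnot q3)) \leftrightarrow (\lnot q2 \land \lnot q3)) \to \lnot q1) \land q4)), ((q2 \lor \lnot q3) \leftrightarrow (q1 \land q1)).
(q3 \land ((\lnot ((\lnot q2 \to (q1 \land \lnot q3)) \leftrightarrow (\lnot q2 \land \lnot q3)) \to \lnot q1) \land q4)): α-rule — add q3, ((\lnot ((\lnot q2 \to (q1 \land \lnot q3)) \leftrightarrow (\lnot q2 \land \lnot q3)) \to \lnot q1) \land q4).
((\lnot ((\lnot q2 \to (q1 \land \lnot q3)) \leftrightarrow (\lnot q2 \land \lnot q3)) \to \lnot q1) \land q4): α-rule — add (\lnot ((\lnot q2 \to (q1 \land \lnot q3)) \leftrightarrow (\lnot q2 \land \lnot q3)) \to \lnot q1), q4.
((q2 \lor \lnot q3) \leftrightarrow (q1 \land q1)): β-rule — branch into (q2 \lor \lnot q3), (q1 \land q1)  //  \lnot (q2 \lor \lnot q3), \lnot (q1 \land q1).
  branch 1 (add (q2 \lor \lnot q3), (q1 \land q1)):
    (q1 \land q1): α-rule — add q1, q1.
    (\lnot ((\lnot q2 \to (q1 \land \lnot q3)) \leftrightarrow (\lnot q2 \land \lnot q3)) \to \lnot q1): β-rule — branch into \lnot \lnot ((\lnot q2 \to (q1 \land \lnot q3)) \leftrightarrow (\lnot q2 \land \lnot q3))  //  \lnot q1.
      branch 1.1 (add \lnot \lnot ((\lnot q2 \to (q1 \land \lnot q3)) \leftrightarrow (\lnot q2 \land \lnot q3))):
        (q2 \lor \lnot q3): β-rule — branch into q2  //  \lnot q3.
          branch 1.1.1 (add q2):
            \lnot \lnot ((\lnot q2 \to (q1 \land \lnot q3)) \leftrightarrow (\lnot q2 \land \lnot q3)): β-rule — branch into (\lnot q2 \to (q1 \land \lnot q3)), (\lnot q2 \land \lnot q3)  //  \lnot (\lnot q2 \to (q1 \land \lnot q3)), \lnot (\lnot q2 \land \lnot q3).
              branch 1.1.1.1 (add (\lnot q2 \to (q1 \land \lnot q3)), (\lnot q2 \land \lnot q3)):
                (\lnot q2 \land \lnot q3): α-rule — add \lnot q2, \lnot q3.
                × closes — contains both q2 and \lnot q2.
              branch 1.1.1.2 (add \lnot (\lnot q2 \to (q1 \land \lnot q3)), \lnot (\lnot q2 \land \lnot q3)):
                \lnot (\lnot q2 \to (q1 \land \lnot q3)): α-rule — add \lnot q2, \lnot (q1 \land \lnot q3).
                × closes — contains both q2 and \lnot q2.
          branch 1.1.2 (add \lnot q3):
            × closes — contains both q3 and \lnot q3.
      branch 1.2 (add \lnot q1):
        × closes — contains both q1 and \lnot q1.
  branch 2 (add \lnot (q2 \lor \lnot q3), \lnot (q1 \land q1)):
    \lnot (q2 \lor \lnot q3): α-rule — add \lnot q2, \lnot \lnot q3.
    (\lnot ((\lnot q2 \to (q1 \land \lnot q3)) \leftrightarrow (\lnot q2 \land \lnot q3)) \to \lnot q1): β-rule — branch into \lnot \lnot ((\lnot q2 \to (q1 \land \lnot q3)) \leftrightarrow (\lnot q2 \land \lnot q3))  //  \lnot q1.
      branch 2.1 (add \lnot \lnot ((\lnot q2 \to (q1 \land \lnot q3)) \leftrightarrow (\lnot q2 \land \lnot q3))):
        \lnot (q1 \land q1): β-rule — branch into \lnot q1  //  \lnot q1.
          branch 2.1.1 (add \lnot q1):
            \lnot \lnot ((\lnot q2 \to (q1 \land \lnot q3)) \leftrightarrow (\lnot q2 \land \lnot q3)): β-rule — branch into (\lnot q2 \to (q1 \land \lnot q3)), (\lnot q2 \land \lnot q3)  //  \lnot (\lnot q2 \to (q1 \land \lnot q3)), \lnot (\lnot q2 \land \lnot q3).
              branch 2.1.1.1 (add (\lnot q2 \to (q1 \land \lnot q3)), (\lnot q2 \land \lnot q3)):
                (\lnot q2 \land \lnot q3): α-rule — add \lnot q2, \lnot q3.
                × closes — contains both q3 and \lnot q3.
              branch 2.1.1.2 (add \lnot (\lnot q2 \to (q1 \land \lnot q3)), \lnot (\lnot q2 \land \lnot q3)):
                \lnot (\lnot q2 \to (q1 \land \lnot q3)): α-rule — add \lnot q2, \lnot (q1 \land \lnot q3).
                \lnot (\lnot q2 \land \lnot q3): β-rule — branch into \lnot \lnot q2  //  \lnot \lnot q3.
                  branch 2.1.1.2.1 (add \lnot \lnot q2):
                    × closes — contains both q2 and \lnot q2.
                  branch 2.1.1.2.2 (add \lnot \lnot q3):
                    \lnot (q1 \land \lnot q3): β-rule — branch into \lnot q1  //  \lnot \lnot q3.
                      branch 2.1.1.2.2.1 (add \lnot q1):
                        ○ open, literals {q1=F, q2=F, q3=T, q4=T}.
                      branch 2.1.1.2.2.2 (add \lnot \lnot q3):
                        ○ open, literals {q1=F, q2=F, q3=T, q4=T}.
          branch 2.1.2 (add \lnot q1):
            \lnot \lnot ((\lnot q2 \to (q1 \land \lnot q3)) \leftrightarrow (\lnot q2 \land \lnot q3)): β-rule — branch into (\lnot q2 \to (q1 \land \lnot q3)), (\lnot q2 \land \lnot q3)  //  \lnot (\lnot q2 \to (q1 \land \lnot q3)), \lnot (\lnot q2 \land \lnot q3).
              branch 2.1.2.1 (add (\lnot q2 \to (q1 \land \lnot q3)), (\lnot q2 \land \lnot q3)):
                (\lnot q2 \land \lnot q3): α-rule — add \lnot q2, \lnot q3.
                × closes — contains both q3 and \lnot q3.
              branch 2.1.2.2 (add \lnot (\lnot q2 \to (q1 \land \lnot q3)), \lnot (\lnot q2 \land \lnot q3)):
                \lnot (\lnot q2 \to (q1 \land \lnot q3)): α-rule — add \lnot q2, \lnot (q1 \land \lnot q3).
                \lnot (\lnot q2 \land \lnot q3): β-rule — branch into \lnot \lnot q2  //  \lnot \lnot q3.
                  branch 2.1.2.2.1 (add \lnot \lnot q2):
                    × closes — contains both q2 and \lnot q2.
                  branch 2.1.2.2.2 (add \lnot \lnot q3):
                    \lnot (q1 \land \lnot q3): β-rule — branch into \lnot q1  //  \lnot \lnot q3.
                      branch 2.1.2.2.2.1 (add \lnot q1):
                        ○ open, literals {q1=F, q2=F, q3=T, q4=T}.
                      branch 2.1.2.2.2.2 (add \lnot \lnot q3):
                        ○ open, literals {q1=F, q2=F, q3=T, q4=T}.
      branch 2.2 (add \lnot q1):
        \lnot (q1 \land q1): β-rule — branch into \lnot q1  //  \lnot q1.
          branch 2.2.1 (add \lnot q1):
            ○ open, literals {q1=F, q2=F, q3=T, q4=T}.
          branch 2.2.2 (add \lnot q1):
            ○ open, literals {q1=F, q2=F, q3=T, q4=T}.
8 branches closed, 6 open.
Each open branch fixes some atoms; the unmentioned ones are free. Counting distinct full assignments: branch {q1=F, q2=F, q3=T, q4=T} (none free) contributes 1 new; branch {q1=F, q2=F, q3=T, q4=T} (none free) contributes 0 new; branch {q1=F, q2=F, q3=T, q4=T} (none free) contributes 0 new; branch {q1=F, q2=F, q3=T, q4=T} (none free) contributes 0 new; branch {q1=F, q2=F, q3=T, q4=T} (none free) contributes 0 new; branch {q1=F, q2=F, q3=T, q4=T} (none free) contributes 0 new. Total: 1.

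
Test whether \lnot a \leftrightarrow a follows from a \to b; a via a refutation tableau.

Initial set: {T (a \to b); T a; F (\lnot a \leftrightarrow a)}.
T (a \to b): β-rule — branch into F a  //  T b.
  branch 1 (add F a):
    × closes — contains both a and \lnot a.
  branch 2 (add T b):
    F (\lnot a \leftrightarrow a): β-rule — branch into T \lnot a, F a  //  F \lnot a, T a.
      branch 2.1 (add T \lnot a, F a):
        × closes — contains both a and \lnot a.
      branch 2.2 (add F \lnot a, T a):
        ○ open, literals {a=true, b=true}.
2 branches closed, 1 open.
An open branch gives a countermodel: a=true, b=true (unmentioned atoms arbitrary); the premises hold there but the conclusion fails.

No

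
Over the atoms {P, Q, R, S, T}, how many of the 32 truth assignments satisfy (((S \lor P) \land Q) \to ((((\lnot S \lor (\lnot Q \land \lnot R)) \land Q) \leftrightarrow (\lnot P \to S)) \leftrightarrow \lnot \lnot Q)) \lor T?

28

Initial set: {T ((((S \lor P) \land Q) \to ((((\lnot S \lor (\lnot Q \land \lnot R)) \land Q) \leftrightarrow (\lnot P \to S)) \leftrightarrow \lnot \lnot Q)) \lor T)}.
T ((((S \lor P) \land Q) \to ((((\lnot S \lor (\lnot Q \land \lnot R)) \land Q) \leftrightarrow (\lnot P \to S)) \leftrightarrow \lnot \lnot Q)) \lor T): β-rule — branch into T (((S \lor P) \land Q) \to ((((\lnot S \lor (\lnot Q \land \lnot R)) \land Q) \leftrightarrow (\lnot P \to S)) \leftrightarrow \lnot \lnot Q))  //  T T.
  branch 1 (add T (((S \lor P) \land Q) \to ((((\lnot S \lor (\lnot Q \land \lnot R)) \land Q) \leftrightarrow (\lnot P \to S)) \leftrightarrow \lnot \lnot Q))):
    T (((S \lor P) \land Q) \to ((((\lnot S \lor (\lnot Q \land \lnot R)) \land Q) \leftrightarrow (\lnot P \to S)) \leftrightarrow \lnot \lnot Q)): β-rule — branch into F ((S \lor P) \land Q)  //  T ((((\lnot S \lor (\lnot Q \land \lnot R)) \land Q) \leftrightarrow (\lnot P \to S)) \leftrightarrow \lnot \lnot Q).
      branch 1.1 (add F ((S \lor P) \land Q)):
        F ((S \lor P) \land Q): β-rule — branch into F (S \lor P)  //  F Q.
          branch 1.1.1 (add F (S \lor P)):
            F (S \lor P): α-rule — add F S, F P.
            ○ open, literals {P=0, S=0}.
          branch 1.1.2 (add F Q):
            ○ open, literals {Q=0}.
      branch 1.2 (add T ((((\lnot S \lor (\lnot Q \land \lnot R)) \land Q) \leftrightarrow (\lnot P \to S)) \leftrightarrow \lnot \lnot Q)):
        T ((((\lnot S \lor (\lnot Q \land \lnot R)) \land Q) \leftrightarrow (\lnot P \to S)) \leftrightarrow \lnot \lnot Q): β-rule — branch into T (((\lnot S \lor (\lnot Q \land \lnot R)) \land Q) \leftrightarrow (\lnot P \to S)), T \lnot \lnot Q  //  F (((\lnot S \lor (\lnot Q \land \lnot R)) \land Q) \leftrightarrow (\lnot P \to S)), F \lnot \lnot Q.
          branch 1.2.1 (add T (((\lnot S \lor (\lnot Q \land \lnot R)) \land Q) \leftrightarrow (\lnot P \to S)), T \lnot \lnot Q):
            T \lnot \lnot Q: drop double negation, giving T Q.
            T (((\lnot S \lor (\lnot Q \land \lnot R)) \land Q) \leftrightarrow (\lnot P \to S)): β-rule — branch into T ((\lnot S \lor (\lnot Q \land \lnot R)) \land Q), T (\lnot P \to S)  //  F ((\lnot S \lor (\lnot Q \land \lnot R)) \land Q), F (\lnot P \to S).
              branch 1.2.1.1 (add T ((\lnot S \lor (\lnot Q \land \lnot R)) \land Q), T (\lnot P \to S)):
                T ((\lnot S \lor (\lnot Q \land \lnot R)) \land Q): α-rule — add T (\lnot S \lor (\lnot Q \land \lnot R)), T Q.
                T (\lnot P \to S): β-rule — branch into F \lnot P  //  T S.
                  branch 1.2.1.1.1 (add F \lnot P):
                    T (\lnot S \lor (\lnot Q \land \lnot R)): β-rule — branch into T \lnot S  //  T (\lnot Q \land \lnot R).
                      branch 1.2.1.1.1.1 (add T \lnot S):
                        ○ open, literals {P=1, Q=1, S=0}.
                      branch 1.2.1.1.1.2 (add T (\lnot Q \land \lnot R)):
                        T (\lnot Q \land \lnot R): α-rule — add T \lnot Q, T \lnot R.
                        × closes — contains both Q and \lnot Q.
                  branch 1.2.1.1.2 (add T S):
                    T (\lnot S \lor (\lnot Q \land \lnot R)): β-rule — branch into T \lnot S  //  T (\lnot Q \land \lnot R).
                      branch 1.2.1.1.2.1 (add T \lnot S):
                        × closes — contains both S and \lnot S.
                      branch 1.2.1.1.2.2 (add T (\lnot Q \land \lnot R)):
                        T (\lnot Q \land \lnot R): α-rule — add T \lnot Q, T \lnot R.
                        × closes — contains both Q and \lnot Q.
              branch 1.2.1.2 (add F ((\lnot S \lor (\lnot Q \land \lnot R)) \land Q), F (\lnot P \to S)):
                F (\lnot P \to S): α-rule — add T \lnot P, F S.
                F ((\lnot S \lor (\lnot Q \land \lnot R)) \land Q): β-rule — branch into F (\lnot S \lor (\lnot Q \land \lnot R))  //  F Q.
                  branch 1.2.1.2.1 (add F (\lnot S \lor (\lnot Q \land \lnot R))):
                    F (\lnot S \lor (\lnot Q \land \lnot R)): α-rule — add F \lnot S, F (\lnot Q \land \lnot R).
                    × closes — contains both S and \lnot S.
                  branch 1.2.1.2.2 (add F Q):
                    × closes — contains both Q and \lnot Q.
          branch 1.2.2 (add F (((\lnot S \lor (\lnot Q \land \lnot R)) \land Q) \leftrightarrow (\lnot P \to S)), F \lnot \lnot Q):
            F \lnot \lnot Q: drop double negation, giving F Q.
            F (((\lnot S \lor (\lnot Q \land \lnot R)) \land Q) \leftrightarrow (\lnot P \to S)): β-rule — branch into T ((\lnot S \lor (\lnot Q \land \lnot R)) \land Q), F (\lnot P \to S)  //  F ((\lnot S \lor (\lnot Q \land \lnot R)) \land Q), T (\lnot P \to S).
              branch 1.2.2.1 (add T ((\lnot S \lor (\lnot Q \land \lnot R)) \land Q), F (\lnot P \to S)):
                T ((\lnot S \lor (\lnot Q \land \lnot R)) \land Q): α-rule — add T (\lnot S \lor (\lnot Q \land \lnot R)), T Q.
                × closes — contains both Q and \lnot Q.
              branch 1.2.2.2 (add F ((\lnot S \lor (\lnot Q \land \lnot R)) \land Q), T (\lnot P \to S)):
                F ((\lnot S \lor (\lnot Q \land \lnot R)) \land Q): β-rule — branch into F (\lnot S \lor (\lnot Q \land \lnot R))  //  F Q.
                  branch 1.2.2.2.1 (add F (\lnot S \lor (\lnot Q \land \lnot R))):
                    F (\lnot S \lor (\lnot Q \land \lnot R)): α-rule — add F \lnot S, F (\lnot Q \land \lnot R).
                    T (\lnot P \to S): β-rule — branch into F \lnot P  //  T S.
                      branch 1.2.2.2.1.1 (add F \lnot P):
                        F (\lnot Q \land \lnot R): β-rule — branch into F \lnot Q  //  F \lnot R.
                          branch 1.2.2.2.1.1.1 (add F \lnot Q):
                            × closes — contains both Q and \lnot Q.
                          branch 1.2.2.2.1.1.2 (add F \lnot R):
                            ○ open, literals {P=1, Q=0, R=1, S=1}.
                      branch 1.2.2.2.1.2 (add T S):
                        F (\lnot Q \land \lnot R): β-rule — branch into F \lnot Q  //  F \lnot R.
                          branch 1.2.2.2.1.2.1 (add F \lnot Q):
                            × closes — contains both Q and \lnot Q.
                          branch 1.2.2.2.1.2.2 (add F \lnot R):
                            ○ open, literals {Q=0, R=1, S=1}.
                  branch 1.2.2.2.2 (add F Q):
                    T (\lnot P \to S): β-rule — branch into F \lnot P  //  T S.
                      branch 1.2.2.2.2.1 (add F \lnot P):
                        ○ open, literals {P=1, Q=0}.
                      branch 1.2.2.2.2.2 (add T S):
                        ○ open, literals {Q=0, S=1}.
  branch 2 (add T T):
    ○ open, literals {T=1}.
8 branches closed, 8 open.
Each open branch fixes some atoms; the unmentioned ones are free. Counting distinct full assignments: branch {P=0, S=0} (Q, R, T) contributes 8 new; branch {Q=0} (P, R, S, T) contributes 12 new; branch {P=1, Q=1, S=0} (R, T) contributes 4 new; branch {P=1, Q=0, R=1, S=1} (T) contributes 0 new; branch {Q=0, R=1, S=1} (P, T) contributes 0 new; branch {P=1, Q=0} (R, S, T) contributes 0 new; branch {Q=0, S=1} (P, R, T) contributes 0 new; branch {T=1} (P, Q, R, S) contributes 4 new. Total: 28.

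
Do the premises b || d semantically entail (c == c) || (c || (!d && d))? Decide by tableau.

Yes

Initial set: {T (b || d); F ((c == c) || (c || (!d && d)))}.
F ((c == c) || (c || (!d && d))): α-rule — add F (c == c), F (c || (!d && d)).
F (c || (!d && d)): α-rule — add F c, F (!d && d).
T (b || d): β-rule — branch into T b  //  T d.
  branch 1 (add T b):
    F (c == c): β-rule — branch into T c, F c  //  F c, T c.
      branch 1.1 (add T c, F c):
        × closes — contains both c and !c.
      branch 1.2 (add F c, T c):
        × closes — contains both c and !c.
  branch 2 (add T d):
    F (c == c): β-rule — branch into T c, F c  //  F c, T c.
      branch 2.1 (add T c, F c):
        × closes — contains both c and !c.
      branch 2.2 (add F c, T c):
        × closes — contains both c and !c.
All 4 branches close.
Every branch closed, so the premises entail the conclusion.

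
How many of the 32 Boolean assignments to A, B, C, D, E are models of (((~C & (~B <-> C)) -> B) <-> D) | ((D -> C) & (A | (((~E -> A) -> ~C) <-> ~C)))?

30

Initial set: {((((~C & (~B <-> C)) -> B) <-> D) | ((D -> C) & (A | (((~E -> A) -> ~C) <-> ~C))))}.
((((~C & (~B <-> C)) -> B) <-> D) | ((D -> C) & (A | (((~E -> A) -> ~C) <-> ~C)))): β-rule — branch into (((~C & (~B <-> C)) -> B) <-> D)  //  ((D -> C) & (A | (((~E -> A) -> ~C) <-> ~C))).
  branch 1 (add (((~C & (~B <-> C)) -> B) <-> D)):
    (((~C & (~B <-> C)) -> B) <-> D): β-rule — branch into ((~C & (~B <-> C)) -> B), D  //  ~((~C & (~B <-> C)) -> B), ~D.
      branch 1.1 (add ((~C & (~B <-> C)) -> B), D):
        ((~C & (~B <-> C)) -> B): β-rule — branch into ~(~C & (~B <-> C))  //  B.
          branch 1.1.1 (add ~(~C & (~B <-> C))):
            ~(~C & (~B <-> C)): β-rule — branch into ~~C  //  ~(~B <-> C).
              branch 1.1.1.1 (add ~~C):
                ○ open, literals {C=1, D=1}.
              branch 1.1.1.2 (add ~(~B <-> C)):
                ~(~B <-> C): β-rule — branch into ~B, ~C  //  ~~B, C.
                  branch 1.1.1.2.1 (add ~B, ~C):
                    ○ open, literals {B=0, C=0, D=1}.
                  branch 1.1.1.2.2 (add ~~B, C):
                    ○ open, literals {B=1, C=1, D=1}.
          branch 1.1.2 (add B):
            ○ open, literals {B=1, D=1}.
      branch 1.2 (add ~((~C & (~B <-> C)) -> B), ~D):
        ~((~C & (~B <-> C)) -> B): α-rule — add (~C & (~B <-> C)), ~B.
        (~C & (~B <-> C)): α-rule — add ~C, (~B <-> C).
        (~B <-> C): β-rule — branch into ~B, C  //  ~~B, ~C.
          branch 1.2.1 (add ~B, C):
            × closes — contains both C and ~C.
          branch 1.2.2 (add ~~B, ~C):
            × closes — contains both B and ~B.
  branch 2 (add ((D -> C) & (A | (((~E -> A) -> ~C) <-> ~C)))):
    ((D -> C) & (A | (((~E -> A) -> ~C) <-> ~C))): α-rule — add (D -> C), (A | (((~E -> A) -> ~C) <-> ~C)).
    (D -> C): β-rule — branch into ~D  //  C.
      branch 2.1 (add ~D):
        (A | (((~E -> A) -> ~C) <-> ~C)): β-rule — branch into A  //  (((~E -> A) -> ~C) <-> ~C).
          branch 2.1.1 (add A):
            ○ open, literals {A=1, D=0}.
          branch 2.1.2 (add (((~E -> A) -> ~C) <-> ~C)):
            (((~E -> A) -> ~C) <-> ~C): β-rule — branch into ((~E -> A) -> ~C), ~C  //  ~((~E -> A) -> ~C), ~~C.
              branch 2.1.2.1 (add ((~E -> A) -> ~C), ~C):
                ((~E -> A) -> ~C): β-rule — branch into ~(~E -> A)  //  ~C.
                  branch 2.1.2.1.1 (add ~(~E -> A)):
                    ~(~E -> A): α-rule — add ~E, ~A.
                    ○ open, literals {A=0, C=0, D=0, E=0}.
                  branch 2.1.2.1.2 (add ~C):
                    ○ open, literals {C=0, D=0}.
              branch 2.1.2.2 (add ~((~E -> A) -> ~C), ~~C):
                ~((~E -> A) -> ~C): α-rule — add (~E -> A), ~~C.
                (~E -> A): β-rule — branch into ~~E  //  A.
                  branch 2.1.2.2.1 (add ~~E):
                    ○ open, literals {C=1, D=0, E=1}.
                  branch 2.1.2.2.2 (add A):
                    ○ open, literals {A=1, C=1, D=0}.
      branch 2.2 (add C):
        (A | (((~E -> A) -> ~C) <-> ~C)): β-rule — branch into A  //  (((~E -> A) -> ~C) <-> ~C).
          branch 2.2.1 (add A):
            ○ open, literals {A=1, C=1}.
          branch 2.2.2 (add (((~E -> A) -> ~C) <-> ~C)):
            (((~E -> A) -> ~C) <-> ~C): β-rule — branch into ((~E -> A) -> ~C), ~C  //  ~((~E -> A) -> ~C), ~~C.
              branch 2.2.2.1 (add ((~E -> A) -> ~C), ~C):
                × closes — contains both C and ~C.
              branch 2.2.2.2 (add ~((~E -> A) -> ~C), ~~C):
                ~((~E -> A) -> ~C): α-rule — add (~E -> A), ~~C.
                (~E -> A): β-rule — branch into ~~E  //  A.
                  branch 2.2.2.2.1 (add ~~E):
                    ○ open, literals {C=1, E=1}.
                  branch 2.2.2.2.2 (add A):
                    ○ open, literals {A=1, C=1}.
3 branches closed, 12 open.
Each open branch fixes some atoms; the unmentioned ones are free. Counting distinct full assignments: branch {C=1, D=1} (A, B, E) contributes 8 new; branch {B=0, C=0, D=1} (A, E) contributes 4 new; branch {B=1, C=1, D=1} (A, E) contributes 0 new; branch {B=1, D=1} (A, C, E) contributes 4 new; branch {A=1, D=0} (B, C, E) contributes 8 new; branch {A=0, C=0, D=0, E=0} (B) contributes 2 new; branch {C=0, D=0} (A, B, E) contributes 2 new; branch {C=1, D=0, E=1} (A, B) contributes 2 new; branch {A=1, C=1, D=0} (B, E) contributes 0 new; branch {A=1, C=1} (B, D, E) contributes 0 new; branch {C=1, E=1} (A, B, D) contributes 0 new; branch {A=1, C=1} (B, D, E) contributes 0 new. Total: 30.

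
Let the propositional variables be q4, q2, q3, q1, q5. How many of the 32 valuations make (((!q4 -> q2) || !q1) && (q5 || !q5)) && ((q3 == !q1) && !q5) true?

7

Initial set: {((((!q4 -> q2) || !q1) && (q5 || !q5)) && ((q3 == !q1) && !q5))}.
((((!q4 -> q2) || !q1) && (q5 || !q5)) && ((q3 == !q1) && !q5)): α-rule — add (((!q4 -> q2) || !q1) && (q5 || !q5)), ((q3 == !q1) && !q5).
(((!q4 -> q2) || !q1) && (q5 || !q5)): α-rule — add ((!q4 -> q2) || !q1), (q5 || !q5).
((q3 == !q1) && !q5): α-rule — add (q3 == !q1), !q5.
((!q4 -> q2) || !q1): β-rule — branch into (!q4 -> q2)  //  !q1.
  branch 1 (add (!q4 -> q2)):
    (q5 || !q5): β-rule — branch into q5  //  !q5.
      branch 1.1 (add q5):
        × closes — contains both q5 and !q5.
      branch 1.2 (add !q5):
        (q3 == !q1): β-rule — branch into q3, !q1  //  !q3, !!q1.
          branch 1.2.1 (add q3, !q1):
            (!q4 -> q2): β-rule — branch into !!q4  //  q2.
              branch 1.2.1.1 (add !!q4):
                ○ open, literals {q1=F, q3=T, q4=T, q5=F}.
              branch 1.2.1.2 (add q2):
                ○ open, literals {q1=F, q2=T, q3=T, q5=F}.
          branch 1.2.2 (add !q3, !!q1):
            (!q4 -> q2): β-rule — branch into !!q4  //  q2.
              branch 1.2.2.1 (add !!q4):
                ○ open, literals {q1=T, q3=F, q4=T, q5=F}.
              branch 1.2.2.2 (add q2):
                ○ open, literals {q1=T, q2=T, q3=F, q5=F}.
  branch 2 (add !q1):
    (q5 || !q5): β-rule — branch into q5  //  !q5.
      branch 2.1 (add q5):
        × closes — contains both q5 and !q5.
      branch 2.2 (add !q5):
        (q3 == !q1): β-rule — branch into q3, !q1  //  !q3, !!q1.
          branch 2.2.1 (add q3, !q1):
            ○ open, literals {q1=F, q3=T, q5=F}.
          branch 2.2.2 (add !q3, !!q1):
            × closes — contains both q1 and !q1.
3 branches closed, 5 open.
Each open branch fixes some atoms; the unmentioned ones are free. Counting distinct full assignments: branch {q1=F, q3=T, q4=T, q5=F} (q2) contributes 2 new; branch {q1=F, q2=T, q3=T, q5=F} (q4) contributes 1 new; branch {q1=T, q3=F, q4=T, q5=F} (q2) contributes 2 new; branch {q1=T, q2=T, q3=F, q5=F} (q4) contributes 1 new; branch {q1=F, q3=T, q5=F} (q4, q2) contributes 1 new. Total: 7.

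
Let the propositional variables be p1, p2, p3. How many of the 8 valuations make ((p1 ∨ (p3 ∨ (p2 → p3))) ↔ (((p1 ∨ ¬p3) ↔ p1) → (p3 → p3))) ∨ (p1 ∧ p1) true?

7

Initial set: {(((p1 ∨ (p3 ∨ (p2 → p3))) ↔ (((p1 ∨ ¬p3) ↔ p1) → (p3 → p3))) ∨ (p1 ∧ p1))}.
(((p1 ∨ (p3 ∨ (p2 → p3))) ↔ (((p1 ∨ ¬p3) ↔ p1) → (p3 → p3))) ∨ (p1 ∧ p1)): β-rule — branch into ((p1 ∨ (p3 ∨ (p2 → p3))) ↔ (((p1 ∨ ¬p3) ↔ p1) → (p3 → p3)))  //  (p1 ∧ p1).
  branch 1 (add ((p1 ∨ (p3 ∨ (p2 → p3))) ↔ (((p1 ∨ ¬p3) ↔ p1) → (p3 → p3)))):
    ((p1 ∨ (p3 ∨ (p2 → p3))) ↔ (((p1 ∨ ¬p3) ↔ p1) → (p3 → p3))): β-rule — branch into (p1 ∨ (p3 ∨ (p2 → p3))), (((p1 ∨ ¬p3) ↔ p1) → (p3 → p3))  //  ¬(p1 ∨ (p3 ∨ (p2 → p3))), ¬(((p1 ∨ ¬p3) ↔ p1) → (p3 → p3)).
      branch 1.1 (add (p1 ∨ (p3 ∨ (p2 → p3))), (((p1 ∨ ¬p3) ↔ p1) → (p3 → p3))):
        (p1 ∨ (p3 ∨ (p2 → p3))): β-rule — branch into p1  //  (p3 ∨ (p2 → p3)).
          branch 1.1.1 (add p1):
            (((p1 ∨ ¬p3) ↔ p1) → (p3 → p3)): β-rule — branch into ¬((p1 ∨ ¬p3) ↔ p1)  //  (p3 → p3).
              branch 1.1.1.1 (add ¬((p1 ∨ ¬p3) ↔ p1)):
                ¬((p1 ∨ ¬p3) ↔ p1): β-rule — branch into (p1 ∨ ¬p3), ¬p1  //  ¬(p1 ∨ ¬p3), p1.
                  branch 1.1.1.1.1 (add (p1 ∨ ¬p3), ¬p1):
                    × closes — contains both p1 and ¬p1.
                  branch 1.1.1.1.2 (add ¬(p1 ∨ ¬p3), p1):
                    ¬(p1 ∨ ¬p3): α-rule — add ¬p1, ¬¬p3.
                    × closes — contains both p1 and ¬p1.
              branch 1.1.1.2 (add (p3 → p3)):
                (p3 → p3): β-rule — branch into ¬p3  //  p3.
                  branch 1.1.1.2.1 (add ¬p3):
                    ○ open, literals {p1=1, p3=0}.
                  branch 1.1.1.2.2 (add p3):
                    ○ open, literals {p1=1, p3=1}.
          branch 1.1.2 (add (p3 ∨ (p2 → p3))):
            (((p1 ∨ ¬p3) ↔ p1) → (p3 → p3)): β-rule — branch into ¬((p1 ∨ ¬p3) ↔ p1)  //  (p3 → p3).
              branch 1.1.2.1 (add ¬((p1 ∨ ¬p3) ↔ p1)):
                (p3 ∨ (p2 → p3)): β-rule — branch into p3  //  (p2 → p3).
                  branch 1.1.2.1.1 (add p3):
                    ¬((p1 ∨ ¬p3) ↔ p1): β-rule — branch into (p1 ∨ ¬p3), ¬p1  //  ¬(p1 ∨ ¬p3), p1.
                      branch 1.1.2.1.1.1 (add (p1 ∨ ¬p3), ¬p1):
                        (p1 ∨ ¬p3): β-rule — branch into p1  //  ¬p3.
                          branch 1.1.2.1.1.1.1 (add p1):
                            × closes — contains both p1 and ¬p1.
                          branch 1.1.2.1.1.1.2 (add ¬p3):
                            × closes — contains both p3 and ¬p3.
                      branch 1.1.2.1.1.2 (add ¬(p1 ∨ ¬p3), p1):
                        ¬(p1 ∨ ¬p3): α-rule — add ¬p1, ¬¬p3.
                        × closes — contains both p1 and ¬p1.
                  branch 1.1.2.1.2 (add (p2 → p3)):
                    ¬((p1 ∨ ¬p3) ↔ p1): β-rule — branch into (p1 ∨ ¬p3), ¬p1  //  ¬(p1 ∨ ¬p3), p1.
                      branch 1.1.2.1.2.1 (add (p1 ∨ ¬p3), ¬p1):
                        (p2 → p3): β-rule — branch into ¬p2  //  p3.
                          branch 1.1.2.1.2.1.1 (add ¬p2):
                            (p1 ∨ ¬p3): β-rule — branch into p1  //  ¬p3.
                              branch 1.1.2.1.2.1.1.1 (add p1):
                                × closes — contains both p1 and ¬p1.
                              branch 1.1.2.1.2.1.1.2 (add ¬p3):
                                ○ open, literals {p1=0, p2=0, p3=0}.
                          branch 1.1.2.1.2.1.2 (add p3):
                            (p1 ∨ ¬p3): β-rule — branch into p1  //  ¬p3.
                              branch 1.1.2.1.2.1.2.1 (add p1):
                                × closes — contains both p1 and ¬p1.
                              branch 1.1.2.1.2.1.2.2 (add ¬p3):
                                × closes — contains both p3 and ¬p3.
                      branch 1.1.2.1.2.2 (add ¬(p1 ∨ ¬p3), p1):
                        ¬(p1 ∨ ¬p3): α-rule — add ¬p1, ¬¬p3.
                        × closes — contains both p1 and ¬p1.
              branch 1.1.2.2 (add (p3 → p3)):
                (p3 ∨ (p2 → p3)): β-rule — branch into p3  //  (p2 → p3).
                  branch 1.1.2.2.1 (add p3):
                    (p3 → p3): β-rule — branch into ¬p3  //  p3.
                      branch 1.1.2.2.1.1 (add ¬p3):
                        × closes — contains both p3 and ¬p3.
                      branch 1.1.2.2.1.2 (add p3):
                        ○ open, literals {p3=1}.
                  branch 1.1.2.2.2 (add (p2 → p3)):
                    (p3 → p3): β-rule — branch into ¬p3  //  p3.
                      branch 1.1.2.2.2.1 (add ¬p3):
                        (p2 → p3): β-rule — branch into ¬p2  //  p3.
                          branch 1.1.2.2.2.1.1 (add ¬p2):
                            ○ open, literals {p2=0, p3=0}.
                          branch 1.1.2.2.2.1.2 (add p3):
                            × closes — contains both p3 and ¬p3.
                      branch 1.1.2.2.2.2 (add p3):
                        (p2 → p3): β-rule — branch into ¬p2  //  p3.
                          branch 1.1.2.2.2.2.1 (add ¬p2):
                            ○ open, literals {p2=0, p3=1}.
                          branch 1.1.2.2.2.2.2 (add p3):
                            ○ open, literals {p3=1}.
      branch 1.2 (add ¬(p1 ∨ (p3 ∨ (p2 → p3))), ¬(((p1 ∨ ¬p3) ↔ p1) → (p3 → p3))):
        ¬(p1 ∨ (p3 ∨ (p2 → p3))): α-rule — add ¬p1, ¬(p3 ∨ (p2 → p3)).
        ¬(((p1 ∨ ¬p3) ↔ p1) → (p3 → p3)): α-rule — add ((p1 ∨ ¬p3) ↔ p1), ¬(p3 → p3).
        ¬(p3 ∨ (p2 → p3)): α-rule — add ¬p3, ¬(p2 → p3).
        ¬(p3 → p3): α-rule — add p3, ¬p3.
        × closes — contains both p3 and ¬p3.
  branch 2 (add (p1 ∧ p1)):
    (p1 ∧ p1): α-rule — add p1, p1.
    ○ open, literals {p1=1}.
12 branches closed, 8 open.
Each open branch fixes some atoms; the unmentioned ones are free. Counting distinct full assignments: branch {p1=1, p3=0} (p2) contributes 2 new; branch {p1=1, p3=1} (p2) contributes 2 new; branch {p1=0, p2=0, p3=0} (none free) contributes 1 new; branch {p3=1} (p1, p2) contributes 2 new; branch {p2=0, p3=0} (p1) contributes 0 new; branch {p2=0, p3=1} (p1) contributes 0 new; branch {p3=1} (p1, p2) contributes 0 new; branch {p1=1} (p2, p3) contributes 0 new. Total: 7.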